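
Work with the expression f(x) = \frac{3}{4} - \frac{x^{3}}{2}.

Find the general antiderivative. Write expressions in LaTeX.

Any candidate F(x) must reproduce f(x) exactly when differentiated.
Check: d/dx[- \frac{x^{4}}{8} + \frac{3 x}{4}] = \frac{3}{4} - \frac{x^{3}}{2} = f(x).

F(x) = - \frac{x^{4}}{8} + \frac{3 x}{4} + C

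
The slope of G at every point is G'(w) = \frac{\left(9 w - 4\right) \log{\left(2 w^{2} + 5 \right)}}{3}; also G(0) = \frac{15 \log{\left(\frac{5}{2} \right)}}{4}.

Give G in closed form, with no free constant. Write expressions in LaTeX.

A first test for any G(w): its w-derivative must equal the given G'(w).
A general antiderivative is - \frac{3 w^{2}}{2} + \frac{8 w}{3} + \left(\frac{3 w^{2}}{2} - \frac{4 w}{3}\right) \log{\left(2 w^{2} + 5 \right)} + \frac{15 \log{\left(w^{2} + \frac{5}{2} \right)}}{4} - \frac{4 \sqrt{10} \operatorname{atan}{\left(\frac{\sqrt{10} w}{5} \right)}}{3} + C.
The condition gives C = \frac{15 \log{\left(\frac{5}{2} \right)}}{4} - (\frac{15 \log{\left(\frac{5}{2} \right)}}{4}) = 0.
So G(w) = \frac{3 w^{2} \log{\left(2 w^{2} + 5 \right)}}{2} - \frac{3 w^{2}}{2} - \frac{4 w \log{\left(2 w^{2} + 5 \right)}}{3} + \frac{8 w}{3} + \frac{15 \log{\left(w^{2} + \frac{5}{2} \right)}}{4} - \frac{4 \sqrt{10} \operatorname{atan}{\left(\frac{\sqrt{10} w}{5} \right)}}{3}.
Check: d/dw[\frac{3 w^{2} \log{\left(2 w^{2} + 5 \right)}}{2} - \frac{3 w^{2}}{2} - \frac{4 w \log{\left(2 w^{2} + 5 \right)}}{3} + \frac{8 w}{3} + \frac{15 \log{\left(w^{2} + \frac{5}{2} \right)}}{4} - \frac{4 \sqrt{10} \operatorname{atan}{\left(\frac{\sqrt{10} w}{5} \right)}}{3}] = 3 w \log{\left(2 w^{2} + 5 \right)} - \frac{4 \log{\left(2 w^{2} + 5 \right)}}{3}, which equals G'(w).

G(w) = \frac{3 w^{2} \log{\left(2 w^{2} + 5 \right)}}{2} - \frac{3 w^{2}}{2} - \frac{4 w \log{\left(2 w^{2} + 5 \right)}}{3} + \frac{8 w}{3} + \frac{15 \log{\left(w^{2} + \frac{5}{2} \right)}}{4} - \frac{4 \sqrt{10} \operatorname{atan}{\left(\frac{\sqrt{10} w}{5} \right)}}{3}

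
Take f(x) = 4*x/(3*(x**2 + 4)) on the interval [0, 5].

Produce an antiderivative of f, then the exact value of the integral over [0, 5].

Antiderivative: F(x) = 2*log(x**2 + 4)/3; value = -2*log(4)/3 + 2*log(29)/3

f matches the chain-rule pattern g'(h)*h' with inner function h(x) = x**2 + 4; substituting u = h(x) collapses the integral.
F(x) = 2*log(x**2 + 4)/3 is an antiderivative of f.
Check: d/dx[2*log(x**2 + 4)/3] = 4*x/(3*x**2 + 12), which equals f(x).
F(5) = 2*log(29)/3; F(0) = 2*log(4)/3.
Integral = F(5) - F(0) = -2*log(4)/3 + 2*log(29)/3.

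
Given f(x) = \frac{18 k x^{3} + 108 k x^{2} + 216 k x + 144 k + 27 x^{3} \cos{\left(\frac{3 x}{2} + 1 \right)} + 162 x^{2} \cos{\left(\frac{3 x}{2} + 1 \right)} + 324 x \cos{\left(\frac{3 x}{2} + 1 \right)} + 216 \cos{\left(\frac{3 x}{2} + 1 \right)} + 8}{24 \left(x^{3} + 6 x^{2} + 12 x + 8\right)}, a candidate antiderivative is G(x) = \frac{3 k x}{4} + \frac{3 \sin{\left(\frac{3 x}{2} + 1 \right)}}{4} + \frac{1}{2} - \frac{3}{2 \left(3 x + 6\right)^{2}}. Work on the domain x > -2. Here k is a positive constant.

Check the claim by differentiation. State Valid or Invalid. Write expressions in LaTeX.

Valid. The derivative of G reproduces f.

d/dx[G] = \frac{18 k x^{3} + 108 k x^{2} + 216 k x + 144 k + 27 x^{3} \cos{\left(\frac{3 x}{2} + 1 \right)} + 162 x^{2} \cos{\left(\frac{3 x}{2} + 1 \right)} + 324 x \cos{\left(\frac{3 x}{2} + 1 \right)} + 216 \cos{\left(\frac{3 x}{2} + 1 \right)} + 8}{24 x^{3} + 144 x^{2} + 288 x + 192}
This equals f(x) exactly, so the claim holds.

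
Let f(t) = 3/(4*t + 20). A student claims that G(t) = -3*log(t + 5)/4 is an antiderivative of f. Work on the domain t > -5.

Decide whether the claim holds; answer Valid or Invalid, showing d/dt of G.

d/dt[G] = -3/(4*t + 20)
d/dt[G] - f(t) = -3/(2*t + 10) != 0.

Invalid: d/dt[G] - f = -3/(2*t + 10), which is not 0.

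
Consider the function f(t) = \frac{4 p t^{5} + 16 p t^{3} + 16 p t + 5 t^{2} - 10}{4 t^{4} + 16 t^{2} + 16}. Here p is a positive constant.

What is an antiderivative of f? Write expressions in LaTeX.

Since d/dt undoes antidifferentiation here, F'(t) = f(t) is required of F(t).
Check: d/dt[\frac{2 p t^{4} + 4 p t^{2} - 5 t}{4 t^{2} + 8}] = \frac{4 p t^{5} + 16 p t^{3} + 16 p t + 5 t^{2} - 10}{4 t^{4} + 16 t^{2} + 16} = f(t).

An antiderivative is F(t) = \frac{2 p t^{4} + 4 p t^{2} - 5 t}{4 t^{2} + 8}.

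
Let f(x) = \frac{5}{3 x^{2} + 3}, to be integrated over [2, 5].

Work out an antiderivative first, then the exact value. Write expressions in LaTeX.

An antiderivative F(x) passes only if d/dx[F] lands on f(x) exactly.
F(x) = \frac{5 \operatorname{atan}{\left(x \right)}}{3} is an antiderivative of f.
Check: d/dx[\frac{5 \operatorname{atan}{\left(x \right)}}{3}] = \frac{5}{3 x^{2} + 3} = f(x).
F(5) = \frac{5 \operatorname{atan}{\left(5 \right)}}{3}; F(2) = \frac{5 \operatorname{atan}{\left(2 \right)}}{3}.
Integral = F(5) - F(2) = - \frac{5 \operatorname{atan}{\left(2 \right)}}{3} + \frac{5 \operatorname{atan}{\left(5 \right)}}{3}.

Antiderivative: F(x) = \frac{5 \operatorname{atan}{\left(x \right)}}{3}; value = - \frac{5 \operatorname{atan}{\left(2 \right)}}{3} + \frac{5 \operatorname{atan}{\left(5 \right)}}{3}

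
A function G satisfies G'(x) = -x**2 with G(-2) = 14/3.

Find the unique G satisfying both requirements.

Any candidate G(x) must reproduce the stated G'(x) exactly.
A general antiderivative is -x**3/3 + C.
The condition gives C = 14/3 - (8/3) = 2.
So G(x) = 2 - x**3/3.
Check: d/dx[2 - x**3/3] = -x**2 = G'(x).

G(x) = 2 - x**3/3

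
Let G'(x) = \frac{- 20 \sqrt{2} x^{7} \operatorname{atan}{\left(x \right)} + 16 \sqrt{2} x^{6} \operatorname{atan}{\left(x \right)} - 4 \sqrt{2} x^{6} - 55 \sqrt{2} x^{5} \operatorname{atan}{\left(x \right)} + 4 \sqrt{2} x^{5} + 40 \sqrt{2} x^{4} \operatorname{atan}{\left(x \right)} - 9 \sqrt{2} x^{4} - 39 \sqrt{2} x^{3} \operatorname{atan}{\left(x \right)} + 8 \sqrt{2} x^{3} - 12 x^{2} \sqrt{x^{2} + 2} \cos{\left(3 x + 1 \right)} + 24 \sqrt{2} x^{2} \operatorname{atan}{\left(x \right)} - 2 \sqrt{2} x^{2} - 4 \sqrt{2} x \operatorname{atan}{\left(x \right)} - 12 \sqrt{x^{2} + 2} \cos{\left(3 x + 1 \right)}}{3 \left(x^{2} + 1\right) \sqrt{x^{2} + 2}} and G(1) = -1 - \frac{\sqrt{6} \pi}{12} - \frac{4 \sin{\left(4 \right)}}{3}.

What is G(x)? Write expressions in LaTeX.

A candidate passes only if d/dx[G] lands on the given G'(x) exactly.
A general antiderivative is - \frac{8 \sqrt{\frac{x^{2}}{2} + 1} \left(x^{2} - \frac{x}{2}\right)^{2} \operatorname{atan}{\left(x \right)}}{3} - \frac{4 \sin{\left(3 x + 1 \right)}}{3} + C.
The condition gives C = -1 - \frac{\sqrt{6} \pi}{12} - \frac{4 \sin{\left(4 \right)}}{3} - (- \frac{\sqrt{6} \pi}{12} - \frac{4 \sin{\left(4 \right)}}{3}) = -1.
So G(x) = \frac{\sqrt{2} \left(- 8 x^{4} \sqrt{x^{2} + 2} \operatorname{atan}{\left(x \right)} + 8 x^{3} \sqrt{x^{2} + 2} \operatorname{atan}{\left(x \right)} - 2 x^{2} \sqrt{x^{2} + 2} \operatorname{atan}{\left(x \right)} - 4 \sqrt{2} \sin{\left(3 x + 1 \right)} - 3 \sqrt{2}\right)}{6}.
Check: d/dx[\frac{\sqrt{2} \left(- 8 x^{4} \sqrt{x^{2} + 2} \operatorname{atan}{\left(x \right)} + 8 x^{3} \sqrt{x^{2} + 2} \operatorname{atan}{\left(x \right)} - 2 x^{2} \sqrt{x^{2} + 2} \operatorname{atan}{\left(x \right)} - 4 \sqrt{2} \sin{\left(3 x + 1 \right)} - 3 \sqrt{2}\right)}{6}] = \frac{- 20 \sqrt{2} x^{7} \operatorname{atan}{\left(x \right)} + 16 \sqrt{2} x^{6} \operatorname{atan}{\left(x \right)} - 4 \sqrt{2} x^{6} - 55 \sqrt{2} x^{5} \operatorname{atan}{\left(x \right)} + 4 \sqrt{2} x^{5} + 40 \sqrt{2} x^{4} \operatorname{atan}{\left(x \right)} - 9 \sqrt{2} x^{4} - 39 \sqrt{2} x^{3} \operatorname{atan}{\left(x \right)} + 8 \sqrt{2} x^{3} - 12 x^{2} \sqrt{x^{2} + 2} \cos{\left(3 x + 1 \right)} + 24 \sqrt{2} x^{2} \operatorname{atan}{\left(x \right)} - 2 \sqrt{2} x^{2} - 4 \sqrt{2} x \operatorname{atan}{\left(x \right)} - 12 \sqrt{x^{2} + 2} \cos{\left(3 x + 1 \right)}}{3 x^{2} \sqrt{x^{2} + 2} + 3 \sqrt{x^{2} + 2}}, which equals G'(x).

G(x) = \frac{\sqrt{2} \left(- 8 x^{4} \sqrt{x^{2} + 2} \operatorname{atan}{\left(x \right)} + 8 x^{3} \sqrt{x^{2} + 2} \operatorname{atan}{\left(x \right)} - 2 x^{2} \sqrt{x^{2} + 2} \operatorname{atan}{\left(x \right)} - 4 \sqrt{2} \sin{\left(3 x + 1 \right)} - 3 \sqrt{2}\right)}{6}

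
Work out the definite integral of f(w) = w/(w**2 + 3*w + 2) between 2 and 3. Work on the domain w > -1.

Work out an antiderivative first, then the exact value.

Antiderivative: F(w) = -log(w + 1) + 2*log(w + 2); value = -3*log(4) + log(3) + 2*log(5)

Factor the denominator ((w + 1)*(w + 2)) and decompose: f = 2/(w + 2) - 1/(w + 1); each piece integrates to a log, atan, or power term.
F(w) = -log(w + 1) + 2*log(w + 2) is an antiderivative of f.
Check: d/dw[-log(w + 1) + 2*log(w + 2)] = w/(w**2 + 3*w + 2) = f(w).
F(3) = -log(4) + 2*log(5); F(2) = -log(3) + 2*log(4).
Integral = F(3) - F(2) = -3*log(4) + log(3) + 2*log(5).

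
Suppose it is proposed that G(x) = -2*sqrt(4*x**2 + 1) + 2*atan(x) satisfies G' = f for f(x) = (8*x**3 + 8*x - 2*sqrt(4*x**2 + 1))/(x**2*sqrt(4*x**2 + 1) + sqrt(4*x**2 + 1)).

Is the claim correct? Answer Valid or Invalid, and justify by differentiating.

Invalid: d/dx[G] - f = (-16*x**3*sqrt(4*x**2 + 1) + 16*x**2 - 16*x*sqrt(4*x**2 + 1) + 4)/(4*x**4 + 5*x**2 + 1), which is not 0.

d/dx[G] = (-8*x**3 - 8*x + 2*sqrt(4*x**2 + 1))/(x**2*sqrt(4*x**2 + 1) + sqrt(4*x**2 + 1))
d/dx[G] - f(x) = (-16*x**3*sqrt(4*x**2 + 1) + 16*x**2 - 16*x*sqrt(4*x**2 + 1) + 4)/(4*x**4 + 5*x**2 + 1) != 0.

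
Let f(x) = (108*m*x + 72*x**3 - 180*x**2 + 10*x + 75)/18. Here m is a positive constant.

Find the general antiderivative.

A candidate is checked by its d/dx: the result must match f(x).
Check: d/dx[3*m*x**2 + x**4 - 10*x**3/3 + 5*x**2/18 + 25*x/6] = 6*m*x + 4*x**3 - 10*x**2 + 5*x/9 + 25/6, which equals f(x).

F(x) = 3*m*x**2 + x**4 - 10*x**3/3 + 5*x**2/18 + 25*x/6 + C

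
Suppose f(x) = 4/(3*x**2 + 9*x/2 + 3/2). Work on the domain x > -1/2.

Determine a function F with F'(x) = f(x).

An antiderivative is F(x) = 8*log(x + 1/2)/3 - 8*log(x + 1)/3.

Factor the denominator (3*(x + 1)*(2*x + 1)) and decompose: f = 16/(3*(2*x + 1)) - 8/(3*(x + 1)); each piece integrates to a log, atan, or power term.
Check: d/dx[8*log(x + 1/2)/3 - 8*log(x + 1)/3] = 8/(6*x**2 + 9*x + 3), which equals f(x).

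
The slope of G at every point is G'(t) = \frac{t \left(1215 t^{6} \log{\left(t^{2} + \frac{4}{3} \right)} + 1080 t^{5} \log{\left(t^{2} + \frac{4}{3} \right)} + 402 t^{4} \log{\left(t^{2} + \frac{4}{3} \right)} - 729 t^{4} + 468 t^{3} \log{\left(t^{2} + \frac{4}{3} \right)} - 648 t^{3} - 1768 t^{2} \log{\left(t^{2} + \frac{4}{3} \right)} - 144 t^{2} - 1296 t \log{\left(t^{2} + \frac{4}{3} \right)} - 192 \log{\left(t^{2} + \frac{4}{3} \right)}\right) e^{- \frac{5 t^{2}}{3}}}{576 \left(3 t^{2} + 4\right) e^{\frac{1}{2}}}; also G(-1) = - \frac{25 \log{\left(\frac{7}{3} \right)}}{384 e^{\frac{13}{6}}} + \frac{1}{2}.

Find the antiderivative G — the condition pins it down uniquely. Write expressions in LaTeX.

G(t) = \frac{- t^{2} \left(- 9 t - 4\right)^{2} e^{- \frac{5 t^{2}}{3} - \frac{1}{2}} \log{\left(t^{2} + \frac{4}{3} \right)} + 192}{384}

Check a candidate G(t) by differentiating: d/dt[G] must match the given G'(t).
A general antiderivative is - \frac{3 \left(- \frac{3 t^{2}}{4} - \frac{t}{3}\right)^{2} e^{- \frac{5 t^{2}}{3} - \frac{1}{2}} \log{\left(t^{2} + \frac{4}{3} \right)}}{8} + C.
The condition gives C = - \frac{25 \log{\left(\frac{7}{3} \right)}}{384 e^{\frac{13}{6}}} + \frac{1}{2} - (- \frac{25 \log{\left(\frac{7}{3} \right)}}{384 e^{\frac{13}{6}}}) = \frac{1}{2}.
So G(t) = \frac{- t^{2} \left(- 9 t - 4\right)^{2} e^{- \frac{5 t^{2}}{3} - \frac{1}{2}} \log{\left(t^{2} + \frac{4}{3} \right)} + 192}{384}.
Check: d/dt[\frac{- t^{2} \left(- 9 t - 4\right)^{2} e^{- \frac{5 t^{2}}{3} - \frac{1}{2}} \log{\left(t^{2} + \frac{4}{3} \right)} + 192}{384}] = \frac{1215 t^{7} \log{\left(t^{2} + \frac{4}{3} \right)} + 1080 t^{6} \log{\left(t^{2} + \frac{4}{3} \right)} + 402 t^{5} \log{\left(t^{2} + \frac{4}{3} \right)} - 729 t^{5} + 468 t^{4} \log{\left(t^{2} + \frac{4}{3} \right)} - 648 t^{4} - 1768 t^{3} \log{\left(t^{2} + \frac{4}{3} \right)} - 144 t^{3} - 1296 t^{2} \log{\left(t^{2} + \frac{4}{3} \right)} - 192 t \log{\left(t^{2} + \frac{4}{3} \right)}}{1728 t^{2} e^{\frac{1}{2}} e^{\frac{5 t^{2}}{3}} + 2304 e^{\frac{1}{2}} e^{\frac{5 t^{2}}{3}}}, which equals G'(t).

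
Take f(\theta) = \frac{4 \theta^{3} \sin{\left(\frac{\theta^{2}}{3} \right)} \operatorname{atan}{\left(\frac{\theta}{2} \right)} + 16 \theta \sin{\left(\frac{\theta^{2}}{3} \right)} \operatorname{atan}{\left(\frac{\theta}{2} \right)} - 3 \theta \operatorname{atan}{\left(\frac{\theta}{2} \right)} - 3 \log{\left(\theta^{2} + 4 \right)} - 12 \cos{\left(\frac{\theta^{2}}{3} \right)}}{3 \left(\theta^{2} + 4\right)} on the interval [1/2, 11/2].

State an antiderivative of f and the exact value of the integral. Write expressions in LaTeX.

Antiderivative: F(\theta) = - \frac{\log{\left(\theta^{2} + 4 \right)} \operatorname{atan}{\left(\frac{\theta}{2} \right)}}{2} - 2 \cos{\left(\frac{\theta^{2}}{3} \right)} \operatorname{atan}{\left(\frac{\theta}{2} \right)}; value = - \frac{\log{\left(\frac{137}{4} \right)} \operatorname{atan}{\left(\frac{11}{4} \right)}}{2} + \frac{\log{\left(\frac{17}{4} \right)} \operatorname{atan}{\left(\frac{1}{4} \right)}}{2} + 2 \cos{\left(\frac{1}{12} \right)} \operatorname{atan}{\left(\frac{1}{4} \right)} - 2 \cos{\left(\frac{121}{12} \right)} \operatorname{atan}{\left(\frac{11}{4} \right)}

f has the shape u'v + uv' for u = - \frac{\log{\left(\theta^{2} + 4 \right)}}{2} - 2 \cos{\left(\frac{\theta^{2}}{3} \right)} and v = \operatorname{atan}{\left(\frac{\theta}{2} \right)} — it is the derivative of the product u*v.
F(\theta) = - \frac{\log{\left(\theta^{2} + 4 \right)} \operatorname{atan}{\left(\frac{\theta}{2} \right)}}{2} - 2 \cos{\left(\frac{\theta^{2}}{3} \right)} \operatorname{atan}{\left(\frac{\theta}{2} \right)} is an antiderivative of f.
Check: d/d\theta[- \frac{\log{\left(\theta^{2} + 4 \right)} \operatorname{atan}{\left(\frac{\theta}{2} \right)}}{2} - 2 \cos{\left(\frac{\theta^{2}}{3} \right)} \operatorname{atan}{\left(\frac{\theta}{2} \right)}] = \frac{4 \theta^{3} \sin{\left(\frac{\theta^{2}}{3} \right)} \operatorname{atan}{\left(\frac{\theta}{2} \right)} + 16 \theta \sin{\left(\frac{\theta^{2}}{3} \right)} \operatorname{atan}{\left(\frac{\theta}{2} \right)} - 3 \theta \operatorname{atan}{\left(\frac{\theta}{2} \right)} - 3 \log{\left(\theta^{2} + 4 \right)} - 12 \cos{\left(\frac{\theta^{2}}{3} \right)}}{3 \theta^{2} + 12}, which equals f(\theta).
F(11/2) = - \frac{\log{\left(\frac{137}{4} \right)} \operatorname{atan}{\left(\frac{11}{4} \right)}}{2} - 2 \cos{\left(\frac{121}{12} \right)} \operatorname{atan}{\left(\frac{11}{4} \right)}; F(1/2) = - 2 \cos{\left(\frac{1}{12} \right)} \operatorname{atan}{\left(\frac{1}{4} \right)} - \frac{\log{\left(\frac{17}{4} \right)} \operatorname{atan}{\left(\frac{1}{4} \right)}}{2}.
Integral = F(11/2) - F(1/2) = - \frac{\log{\left(\frac{137}{4} \right)} \operatorname{atan}{\left(\frac{11}{4} \right)}}{2} + \frac{\log{\left(\frac{17}{4} \right)} \operatorname{atan}{\left(\frac{1}{4} \right)}}{2} + 2 \cos{\left(\frac{1}{12} \right)} \operatorname{atan}{\left(\frac{1}{4} \right)} - 2 \cos{\left(\frac{121}{12} \right)} \operatorname{atan}{\left(\frac{11}{4} \right)}.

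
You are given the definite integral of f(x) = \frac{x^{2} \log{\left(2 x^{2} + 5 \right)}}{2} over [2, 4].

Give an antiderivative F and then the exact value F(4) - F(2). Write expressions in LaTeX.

Whatever form F(x) takes, F'(x) = f(x) is non-negotiable.
F(x) = \frac{6 x^{3} \log{\left(2 x^{2} + 5 \right)} - 4 x^{3} + 30 x - 15 \sqrt{10} \operatorname{atan}{\left(\frac{\sqrt{10} x}{5} \right)}}{36} is an antiderivative of f.
Check: d/dx[\frac{6 x^{3} \log{\left(2 x^{2} + 5 \right)} - 4 x^{3} + 30 x - 15 \sqrt{10} \operatorname{atan}{\left(\frac{\sqrt{10} x}{5} \right)}}{36}] = \frac{x^{2} \log{\left(2 x^{2} + 5 \right)}}{2} = f(x).
F(4) = - \frac{34}{9} - \frac{5 \sqrt{10} \operatorname{atan}{\left(\frac{4 \sqrt{10}}{5} \right)}}{12} + \frac{32 \log{\left(37 \right)}}{3}; F(2) = - \frac{5 \sqrt{10} \operatorname{atan}{\left(\frac{2 \sqrt{10}}{5} \right)}}{12} + \frac{7}{9} + \frac{4 \log{\left(13 \right)}}{3}.
Integral = F(4) - F(2) = - \frac{41}{9} - \frac{4 \log{\left(13 \right)}}{3} - \frac{5 \sqrt{10} \operatorname{atan}{\left(\frac{4 \sqrt{10}}{5} \right)}}{12} + \frac{5 \sqrt{10} \operatorname{atan}{\left(\frac{2 \sqrt{10}}{5} \right)}}{12} + \frac{32 \log{\left(37 \right)}}{3}.

Antiderivative: F(x) = \frac{6 x^{3} \log{\left(2 x^{2} + 5 \right)} - 4 x^{3} + 30 x - 15 \sqrt{10} \operatorname{atan}{\left(\frac{\sqrt{10} x}{5} \right)}}{36}; value = - \frac{41}{9} - \frac{4 \log{\left(13 \right)}}{3} - \frac{5 \sqrt{10} \operatorname{atan}{\left(\frac{4 \sqrt{10}}{5} \right)}}{12} + \frac{5 \sqrt{10} \operatorname{atan}{\left(\frac{2 \sqrt{10}}{5} \right)}}{12} + \frac{32 \log{\left(37 \right)}}{3}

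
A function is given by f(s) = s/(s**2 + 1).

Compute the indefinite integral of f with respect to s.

F(s) = log(s**2 + 1)/2 + C

f matches the chain-rule pattern g'(h)*h' with inner function h(s) = s**2 + 1; substituting u = h(s) collapses the integral.
Check: d/ds[log(s**2 + 1)/2] = s/(s**2 + 1) = f(s).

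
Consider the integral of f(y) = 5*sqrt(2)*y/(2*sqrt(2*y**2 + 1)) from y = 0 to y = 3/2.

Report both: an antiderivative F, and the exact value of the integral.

Antiderivative: F(y) = 5*sqrt(4*y**2 + 2)/4; value = -5*sqrt(2)/4 + 5*sqrt(11)/4

The substitution u = 4*y**2 + 2 works: f is exactly (dF/du)*(du/dy) for that inner function.
F(y) = 5*sqrt(4*y**2 + 2)/4 is an antiderivative of f.
Check: d/dy[5*sqrt(4*y**2 + 2)/4] = 5*sqrt(2)*y/(2*sqrt(2*y**2 + 1)) = f(y).
F(3/2) = 5*sqrt(11)/4; F(0) = 5*sqrt(2)/4.
Integral = F(3/2) - F(0) = -5*sqrt(2)/4 + 5*sqrt(11)/4.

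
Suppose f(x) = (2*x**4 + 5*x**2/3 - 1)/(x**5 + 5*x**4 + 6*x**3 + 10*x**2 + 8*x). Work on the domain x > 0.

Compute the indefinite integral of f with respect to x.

F(x) = -log(x)/8 - 8*log(x + 1)/27 + 1613*log(x + 4)/648 - 11*log(x**2 + 2)/324 - 55*sqrt(2)*atan(sqrt(2)*x/2)/324 + C

Factor the denominator (3*x*(x + 1)*(x + 4)*(x**2 + 2)) and decompose: f = -11*(x + 5)/(162*(x**2 + 2)) + 1613/(648*(x + 4)) - 8/(27*(x + 1)) - 1/(8*x); each piece integrates to a log, atan, or power term.
Check: d/dx[-log(x)/8 - 8*log(x + 1)/27 + 1613*log(x + 4)/648 - 11*log(x**2 + 2)/324 - 55*sqrt(2)*atan(sqrt(2)*x/2)/324] = (6*x**4 + 5*x**2 - 3)/(3*x**5 + 15*x**4 + 18*x**3 + 30*x**2 + 24*x), which equals f(x).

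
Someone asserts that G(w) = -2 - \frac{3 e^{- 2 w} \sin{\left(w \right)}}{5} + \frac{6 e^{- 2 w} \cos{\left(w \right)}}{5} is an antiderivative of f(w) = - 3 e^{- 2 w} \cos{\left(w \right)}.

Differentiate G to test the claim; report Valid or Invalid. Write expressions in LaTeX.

d/dw[G] = - 3 e^{- 2 w} \cos{\left(w \right)}
This equals f(w) exactly, so the claim holds.

Valid. The derivative of G reproduces f.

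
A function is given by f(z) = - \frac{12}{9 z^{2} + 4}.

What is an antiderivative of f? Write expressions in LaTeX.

Since d/dz undoes antidifferentiation here, F'(z) = f(z) is required of F(z).
Check: d/dz[- 2 \operatorname{atan}{\left(\frac{3 z}{2} \right)}] = - \frac{12}{9 z^{2} + 4} = f(z).

An antiderivative is F(z) = - 2 \operatorname{atan}{\left(\frac{3 z}{2} \right)}.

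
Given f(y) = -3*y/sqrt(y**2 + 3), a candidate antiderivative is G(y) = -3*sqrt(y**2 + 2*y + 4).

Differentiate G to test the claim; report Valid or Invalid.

d/dy[G] = (-3*y - 3)/sqrt(y**2 + 2*y + 4)
d/dy[G] - f(y) = (-3*y*sqrt(y**2 + 3) + 3*y*sqrt(y**2 + 2*y + 4) - 3*sqrt(y**2 + 3))/(sqrt(y**2 + 3)*sqrt(y**2 + 2*y + 4)) != 0.

Invalid: d/dy[G] - f = (-3*y*sqrt(y**2 + 3) + 3*y*sqrt(y**2 + 2*y + 4) - 3*sqrt(y**2 + 3))/(sqrt(y**2 + 3)*sqrt(y**2 + 2*y + 4)), which is not 0.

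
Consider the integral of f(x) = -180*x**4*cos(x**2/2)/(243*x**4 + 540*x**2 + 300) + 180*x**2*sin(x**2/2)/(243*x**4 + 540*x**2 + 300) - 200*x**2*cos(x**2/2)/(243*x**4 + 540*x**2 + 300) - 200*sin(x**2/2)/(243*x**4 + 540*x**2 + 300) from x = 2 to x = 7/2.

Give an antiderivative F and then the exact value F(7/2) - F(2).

Antiderivative: F(x) = -10*x*sin(x**2/2)/(27*x**2/2 + 15); value = -280*sin(49/8)/1443 + 20*sin(2)/69

The integrand splits into summands that can be handled one at a time.
F(x) = -10*x*sin(x**2/2)/(27*x**2/2 + 15) is an antiderivative of f.
Check: d/dx[-10*x*sin(x**2/2)/(27*x**2/2 + 15)] = (-180*x**4*cos(x**2/2) + 180*x**2*sin(x**2/2) - 200*x**2*cos(x**2/2) - 200*sin(x**2/2))/(243*x**4 + 540*x**2 + 300), which equals f(x).
F(7/2) = -280*sin(49/8)/1443; F(2) = -20*sin(2)/69.
Integral = F(7/2) - F(2) = -280*sin(49/8)/1443 + 20*sin(2)/69.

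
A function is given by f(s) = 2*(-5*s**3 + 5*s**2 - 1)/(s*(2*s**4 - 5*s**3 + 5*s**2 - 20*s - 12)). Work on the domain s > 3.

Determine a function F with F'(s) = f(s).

An antiderivative is F(s) = log(s)/6 - 2*log(s - 3)/3 + 2*log(s + 1/2)/17 + 13*log(s**2 + 4)/68 - 25*atan(s/2)/17.

The denominator factors as s*(s - 3)*(2*s + 1)*(s**2 + 4); partial fractions split f into directly integrable pieces: (13*s - 100)/(34*(s**2 + 4)) + 4/(17*(2*s + 1)) - 2/(3*(s - 3)) + 1/(6*s).
Check: d/ds[log(s)/6 - 2*log(s - 3)/3 + 2*log(s + 1/2)/17 + 13*log(s**2 + 4)/68 - 25*atan(s/2)/17] = (-10*s**3 + 10*s**2 - 2)/(2*s**5 - 5*s**4 + 5*s**3 - 20*s**2 - 12*s), which equals f(s).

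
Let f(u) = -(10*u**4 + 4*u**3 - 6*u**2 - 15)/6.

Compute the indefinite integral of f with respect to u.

Any candidate F(u) must reproduce f(u) exactly when differentiated.
Check: d/du[-u**5/3 - u**4/6 + u**3/3 + 5*u/2] = -5*u**4/3 - 2*u**3/3 + u**2 + 5/2, which equals f(u).

F(u) = -u**5/3 - u**4/6 + u**3/3 + 5*u/2 + C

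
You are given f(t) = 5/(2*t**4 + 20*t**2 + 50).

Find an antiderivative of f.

A candidate is checked by its d/dt: the result must match f(t).
Check: d/dt[(sqrt(5)*t**2*atan(sqrt(5)*t/5) + 5*t + 5*sqrt(5)*atan(sqrt(5)*t/5))/(20*t**2 + 100)] = 5/(2*t**4 + 20*t**2 + 50) = f(t).

An antiderivative is F(t) = (sqrt(5)*t**2*atan(sqrt(5)*t/5) + 5*t + 5*sqrt(5)*atan(sqrt(5)*t/5))/(20*t**2 + 100).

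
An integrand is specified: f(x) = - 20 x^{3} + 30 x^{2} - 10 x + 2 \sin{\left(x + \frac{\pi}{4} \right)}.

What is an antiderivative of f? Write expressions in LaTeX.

An antiderivative is F(x) = - 5 x^{2} \left(1 - x\right)^{2} - 2 \cos{\left(x + \frac{\pi}{4} \right)}.

Integrate term by term and add the pieces.
Check: d/dx[- 5 x^{2} \left(1 - x\right)^{2} - 2 \cos{\left(x + \frac{\pi}{4} \right)}] = - 20 x^{3} + 30 x^{2} - 10 x + 2 \sin{\left(x + \frac{\pi}{4} \right)} = f(x).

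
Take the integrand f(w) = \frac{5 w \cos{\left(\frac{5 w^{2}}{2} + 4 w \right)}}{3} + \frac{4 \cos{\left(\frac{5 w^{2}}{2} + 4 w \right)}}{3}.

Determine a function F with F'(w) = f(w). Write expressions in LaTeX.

f matches the chain-rule pattern g'(h)*h' with inner function h(w) = \frac{5 w^{2}}{2} + 4 w; substituting u = h(w) collapses the integral.
Check: d/dw[\frac{\sin{\left(\frac{5 w^{2}}{2} + 4 w \right)}}{3}] = \frac{5 w \cos{\left(\frac{5 w^{2}}{2} + 4 w \right)}}{3} + \frac{4 \cos{\left(\frac{5 w^{2}}{2} + 4 w \right)}}{3} = f(w).

An antiderivative is F(w) = \frac{\sin{\left(\frac{5 w^{2}}{2} + 4 w \right)}}{3}.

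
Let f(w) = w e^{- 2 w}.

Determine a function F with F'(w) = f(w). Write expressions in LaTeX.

Recognize the product-rule pattern: f = u'v + uv' with u = - \frac{w}{2} - \frac{1}{4}, v = e^{- 2 w}, so integration by parts undoes it.
Check: d/dw[\frac{\left(- 2 w - 1\right) e^{- 2 w}}{4}] = w e^{- 2 w} = f(w).

An antiderivative is F(w) = \frac{\left(- 2 w - 1\right) e^{- 2 w}}{4}.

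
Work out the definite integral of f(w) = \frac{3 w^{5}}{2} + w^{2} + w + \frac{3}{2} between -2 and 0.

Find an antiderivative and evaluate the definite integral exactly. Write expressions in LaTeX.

The integrand splits into summands that can be handled one at a time.
F(w) = \frac{w^{6}}{4} + \frac{w^{3}}{3} + \frac{w^{2}}{2} + \frac{3 w}{2} is an antiderivative of f.
Check: d/dw[\frac{w^{6}}{4} + \frac{w^{3}}{3} + \frac{w^{2}}{2} + \frac{3 w}{2}] = \frac{3 w^{5}}{2} + w^{2} + w + \frac{3}{2} = f(w).
F(0) = 0; F(-2) = \frac{37}{3}.
Integral = F(0) - F(-2) = - \frac{37}{3}.

Antiderivative: F(w) = \frac{w^{6}}{4} + \frac{w^{3}}{3} + \frac{w^{2}}{2} + \frac{3 w}{2}; value = - \frac{37}{3}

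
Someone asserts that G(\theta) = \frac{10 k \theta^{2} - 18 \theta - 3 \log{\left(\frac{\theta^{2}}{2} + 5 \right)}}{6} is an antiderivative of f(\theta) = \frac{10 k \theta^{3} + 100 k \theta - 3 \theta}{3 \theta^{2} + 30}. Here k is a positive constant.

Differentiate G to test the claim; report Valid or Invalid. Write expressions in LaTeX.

Invalid: d/d\theta[G] - f = -3, which is not 0.

d/d\theta[G] = \frac{10 k \theta^{3} + 100 k \theta - 9 \theta^{2} - 3 \theta - 90}{3 \theta^{2} + 30}
d/d\theta[G] - f(\theta) = -3 != 0.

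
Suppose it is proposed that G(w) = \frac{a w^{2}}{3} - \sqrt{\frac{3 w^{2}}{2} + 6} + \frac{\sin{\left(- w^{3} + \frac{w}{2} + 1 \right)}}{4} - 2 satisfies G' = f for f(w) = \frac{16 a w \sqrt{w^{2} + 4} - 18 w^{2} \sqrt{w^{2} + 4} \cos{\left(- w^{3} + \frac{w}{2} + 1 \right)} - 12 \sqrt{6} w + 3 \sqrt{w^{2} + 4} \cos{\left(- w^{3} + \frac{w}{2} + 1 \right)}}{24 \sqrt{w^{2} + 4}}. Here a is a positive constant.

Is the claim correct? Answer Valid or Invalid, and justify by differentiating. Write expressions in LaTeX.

Valid - differentiating G returns exactly f.

d/dw[G] = \frac{16 a w \sqrt{w^{2} + 4} - 18 w^{2} \sqrt{w^{2} + 4} \cos{\left(- w^{3} + \frac{w}{2} + 1 \right)} - 12 \sqrt{6} w + 3 \sqrt{w^{2} + 4} \cos{\left(- w^{3} + \frac{w}{2} + 1 \right)}}{24 \sqrt{w^{2} + 4}}
This equals f(w) exactly, so the claim holds.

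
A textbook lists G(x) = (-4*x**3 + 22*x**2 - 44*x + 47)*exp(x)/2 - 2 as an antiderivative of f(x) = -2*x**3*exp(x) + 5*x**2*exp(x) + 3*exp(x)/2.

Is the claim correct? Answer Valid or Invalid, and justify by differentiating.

d/dx[G] = -2*x**3*exp(x) + 5*x**2*exp(x) + 3*exp(x)/2
This equals f(x) exactly, so the claim holds.

Valid - differentiating G returns exactly f.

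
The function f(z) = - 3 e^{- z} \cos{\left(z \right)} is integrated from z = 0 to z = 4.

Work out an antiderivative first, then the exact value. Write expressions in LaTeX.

Antiderivative: F(z) = - \frac{3 e^{- z} \sin{\left(z \right)}}{2} + \frac{3 e^{- z} \cos{\left(z \right)}}{2}; value = - \frac{3}{2} + \frac{3 \cos{\left(4 \right)}}{2 e^{4}} - \frac{3 \sin{\left(4 \right)}}{2 e^{4}}

An antiderivative F(z) passes only if d/dz[F] lands on f(z) exactly.
F(z) = - \frac{3 e^{- z} \sin{\left(z \right)}}{2} + \frac{3 e^{- z} \cos{\left(z \right)}}{2} is an antiderivative of f.
Check: d/dz[- \frac{3 e^{- z} \sin{\left(z \right)}}{2} + \frac{3 e^{- z} \cos{\left(z \right)}}{2}] = - 3 e^{- z} \cos{\left(z \right)} = f(z).
F(4) = \frac{3 \cos{\left(4 \right)}}{2 e^{4}} - \frac{3 \sin{\left(4 \right)}}{2 e^{4}}; F(0) = \frac{3}{2}.
Integral = F(4) - F(0) = - \frac{3}{2} + \frac{3 \cos{\left(4 \right)}}{2 e^{4}} - \frac{3 \sin{\left(4 \right)}}{2 e^{4}}.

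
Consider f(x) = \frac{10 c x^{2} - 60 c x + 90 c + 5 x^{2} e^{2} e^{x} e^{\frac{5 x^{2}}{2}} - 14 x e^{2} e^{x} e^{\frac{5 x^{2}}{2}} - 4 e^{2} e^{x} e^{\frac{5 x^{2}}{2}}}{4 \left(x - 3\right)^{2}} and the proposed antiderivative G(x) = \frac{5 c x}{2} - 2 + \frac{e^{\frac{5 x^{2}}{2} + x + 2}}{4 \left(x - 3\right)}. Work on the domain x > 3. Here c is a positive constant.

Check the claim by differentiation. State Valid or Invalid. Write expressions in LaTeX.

d/dx[G] = \frac{10 c x^{2} - 60 c x + 90 c + 5 x^{2} e^{2} e^{x} e^{\frac{5 x^{2}}{2}} - 14 x e^{2} e^{x} e^{\frac{5 x^{2}}{2}} - 4 e^{2} e^{x} e^{\frac{5 x^{2}}{2}}}{4 x^{2} - 24 x + 36}
This equals f(x) exactly, so the claim holds.

Valid. The derivative of G reproduces f.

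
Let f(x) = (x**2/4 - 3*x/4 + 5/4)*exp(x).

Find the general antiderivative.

F(x) = x**2*exp(x)/4 - 5*x*exp(x)/4 + 5*exp(x)/2 + C

f has the shape u'v + uv' for u = x**2/4 - 5*x/4 + 5/2 and v = exp(x) — it is the derivative of the product u*v.
Check: d/dx[x**2*exp(x)/4 - 5*x*exp(x)/4 + 5*exp(x)/2] = x**2*exp(x)/4 - 3*x*exp(x)/4 + 5*exp(x)/4, which equals f(x).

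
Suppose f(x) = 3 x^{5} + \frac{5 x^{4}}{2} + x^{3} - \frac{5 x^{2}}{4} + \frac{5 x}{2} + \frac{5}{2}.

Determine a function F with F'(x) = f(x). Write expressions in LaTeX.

An antiderivative is F(x) = \frac{x^{6}}{2} + \frac{x^{5}}{2} + \frac{x^{4}}{4} - \frac{5 x^{3}}{12} + \frac{5 x^{2}}{4} + \frac{5 x}{2}.

Integrate term by term and add the pieces.
Check: d/dx[\frac{x^{6}}{2} + \frac{x^{5}}{2} + \frac{x^{4}}{4} - \frac{5 x^{3}}{12} + \frac{5 x^{2}}{4} + \frac{5 x}{2}] = 3 x^{5} + \frac{5 x^{4}}{2} + x^{3} - \frac{5 x^{2}}{4} + \frac{5 x}{2} + \frac{5}{2} = f(x).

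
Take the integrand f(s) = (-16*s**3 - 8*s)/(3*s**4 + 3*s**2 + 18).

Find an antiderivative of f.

An antiderivative is F(s) = -4*log(s**4/2 + s**2/2 + 3)/3.

The substitution u = s**4/2 + s**2/2 + 3 works: f is exactly (dF/du)*(du/ds) for that inner function.
Check: d/ds[-4*log(s**4/2 + s**2/2 + 3)/3] = (-16*s**3 - 8*s)/(3*s**4 + 3*s**2 + 18) = f(s).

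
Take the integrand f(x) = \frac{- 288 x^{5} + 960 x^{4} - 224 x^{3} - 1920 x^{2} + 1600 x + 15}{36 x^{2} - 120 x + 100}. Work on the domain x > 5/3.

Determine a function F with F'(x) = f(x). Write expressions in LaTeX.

Any candidate F(x) must reproduce f(x) exactly when differentiated.
Check: d/dx[- 2 x^{4} + 8 x^{2} - \frac{5}{12 x - 20}] = \frac{- 288 x^{5} + 960 x^{4} - 224 x^{3} - 1920 x^{2} + 1600 x + 15}{36 x^{2} - 120 x + 100} = f(x).

An antiderivative is F(x) = - 2 x^{4} + 8 x^{2} - \frac{5}{12 x - 20}.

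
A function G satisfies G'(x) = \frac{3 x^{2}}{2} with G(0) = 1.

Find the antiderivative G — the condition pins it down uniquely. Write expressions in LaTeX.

Whatever form G(x) takes, its d/dx must return the stated G'(x).
A general antiderivative is \frac{x^{3}}{2} + C.
The condition gives C = 1 - (0) = 1.
So G(x) = \frac{x^{3} + 2}{2}.
Check: d/dx[\frac{x^{3} + 2}{2}] = \frac{3 x^{2}}{2} = G'(x).

G(x) = \frac{x^{3} + 2}{2}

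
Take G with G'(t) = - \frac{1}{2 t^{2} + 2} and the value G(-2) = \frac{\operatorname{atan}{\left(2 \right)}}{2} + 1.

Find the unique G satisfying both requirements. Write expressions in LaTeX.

G(t) = - \frac{\operatorname{atan}{\left(t \right)} - 2}{2}

Recover the given G'(t) by differentiating a candidate G(t); any mismatch rules it out.
A general antiderivative is - \frac{\operatorname{atan}{\left(t \right)}}{2} + C.
The condition gives C = \frac{\operatorname{atan}{\left(2 \right)}}{2} + 1 - (\frac{\operatorname{atan}{\left(2 \right)}}{2}) = 1.
So G(t) = - \frac{\operatorname{atan}{\left(t \right)} - 2}{2}.
Check: d/dt[- \frac{\operatorname{atan}{\left(t \right)} - 2}{2}] = - \frac{1}{2 t^{2} + 2} = G'(t).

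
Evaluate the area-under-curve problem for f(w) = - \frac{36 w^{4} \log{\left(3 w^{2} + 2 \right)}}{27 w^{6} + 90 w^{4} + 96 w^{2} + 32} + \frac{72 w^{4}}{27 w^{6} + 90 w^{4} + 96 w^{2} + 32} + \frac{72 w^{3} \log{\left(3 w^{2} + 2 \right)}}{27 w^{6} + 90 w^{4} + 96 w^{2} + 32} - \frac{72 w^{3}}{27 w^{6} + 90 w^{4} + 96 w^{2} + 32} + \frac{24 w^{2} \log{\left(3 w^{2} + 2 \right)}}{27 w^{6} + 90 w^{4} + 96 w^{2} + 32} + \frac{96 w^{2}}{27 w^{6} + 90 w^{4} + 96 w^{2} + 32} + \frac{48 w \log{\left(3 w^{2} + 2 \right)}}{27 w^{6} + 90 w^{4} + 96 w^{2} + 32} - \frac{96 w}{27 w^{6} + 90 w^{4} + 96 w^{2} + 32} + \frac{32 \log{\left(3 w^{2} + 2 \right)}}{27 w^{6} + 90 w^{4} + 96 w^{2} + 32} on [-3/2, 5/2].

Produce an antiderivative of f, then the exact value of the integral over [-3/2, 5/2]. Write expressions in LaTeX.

The integrand splits into summands that can be handled one at a time.
F(w) = \frac{4 \left(w - 1\right) \log{\left(3 w^{2} + 2 \right)}}{3 w^{2} + 4} is an antiderivative of f.
Check: d/dw[\frac{4 \left(w - 1\right) \log{\left(3 w^{2} + 2 \right)}}{3 w^{2} + 4}] = \frac{- 36 w^{4} \log{\left(3 w^{2} + 2 \right)} + 72 w^{4} + 72 w^{3} \log{\left(3 w^{2} + 2 \right)} - 72 w^{3} + 24 w^{2} \log{\left(3 w^{2} + 2 \right)} + 96 w^{2} + 48 w \log{\left(3 w^{2} + 2 \right)} - 96 w + 32 \log{\left(3 w^{2} + 2 \right)}}{27 w^{6} + 90 w^{4} + 96 w^{2} + 32}, which equals f(w).
F(5/2) = \frac{24 \log{\left(\frac{83}{4} \right)}}{91}; F(-3/2) = - \frac{40 \log{\left(\frac{35}{4} \right)}}{43}.
Integral = F(5/2) - F(-3/2) = \frac{24 \log{\left(\frac{83}{4} \right)}}{91} + \frac{40 \log{\left(\frac{35}{4} \right)}}{43}.

Antiderivative: F(w) = \frac{4 \left(w - 1\right) \log{\left(3 w^{2} + 2 \right)}}{3 w^{2} + 4}; value = \frac{24 \log{\left(\frac{83}{4} \right)}}{91} + \frac{40 \log{\left(\frac{35}{4} \right)}}{43}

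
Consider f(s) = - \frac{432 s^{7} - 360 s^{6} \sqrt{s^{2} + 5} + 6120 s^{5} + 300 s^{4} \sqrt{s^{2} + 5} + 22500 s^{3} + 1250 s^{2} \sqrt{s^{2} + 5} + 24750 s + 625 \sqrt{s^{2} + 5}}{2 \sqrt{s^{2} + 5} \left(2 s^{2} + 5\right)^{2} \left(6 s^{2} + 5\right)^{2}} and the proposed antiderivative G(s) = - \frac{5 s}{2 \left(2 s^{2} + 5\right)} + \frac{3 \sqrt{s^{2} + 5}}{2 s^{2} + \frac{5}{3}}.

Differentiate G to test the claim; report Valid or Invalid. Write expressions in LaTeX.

d/ds[G] = \frac{- 432 s^{7} + 360 s^{6} \sqrt{s^{2} + 5} - 6120 s^{5} - 300 s^{4} \sqrt{s^{2} + 5} - 22500 s^{3} - 1250 s^{2} \sqrt{s^{2} + 5} - 24750 s - 625 \sqrt{s^{2} + 5}}{288 s^{8} \sqrt{s^{2} + 5} + 1920 s^{6} \sqrt{s^{2} + 5} + 4400 s^{4} \sqrt{s^{2} + 5} + 4000 s^{2} \sqrt{s^{2} + 5} + 1250 \sqrt{s^{2} + 5}}
This equals f(s) exactly, so the claim holds.

Valid. The derivative of G reproduces f.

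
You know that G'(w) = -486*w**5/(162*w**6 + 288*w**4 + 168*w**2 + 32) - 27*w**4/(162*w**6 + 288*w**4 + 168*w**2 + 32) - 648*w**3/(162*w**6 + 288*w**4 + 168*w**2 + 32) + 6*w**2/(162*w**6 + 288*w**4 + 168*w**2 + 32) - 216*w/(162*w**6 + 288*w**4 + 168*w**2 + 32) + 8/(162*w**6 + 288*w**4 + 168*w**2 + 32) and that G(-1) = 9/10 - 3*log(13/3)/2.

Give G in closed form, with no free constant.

Integrate term by term and add the pieces.
A general antiderivative is w/(3*(2*w**2 + 4/3)) - 3*log(3*w**2 + 4/3)/2 + C.
The condition gives C = 9/10 - 3*log(13/3)/2 - (-3*log(13/3)/2 - 1/10) = 1.
So G(w) = -(9*w**2*log(3*w**2 + 4/3) - 6*w**2 - w + 6*log(3*w**2 + 4/3) - 4)/(2*(3*w**2 + 2)).
Check: d/dw[-(9*w**2*log(3*w**2 + 4/3) - 6*w**2 - w + 6*log(3*w**2 + 4/3) - 4)/(2*(3*w**2 + 2))] = (-486*w**5 - 27*w**4 - 648*w**3 + 6*w**2 - 216*w + 8)/(162*w**6 + 288*w**4 + 168*w**2 + 32), which equals G'(w).

G(w) = -(9*w**2*log(3*w**2 + 4/3) - 6*w**2 - w + 6*log(3*w**2 + 4/3) - 4)/(2*(3*w**2 + 2))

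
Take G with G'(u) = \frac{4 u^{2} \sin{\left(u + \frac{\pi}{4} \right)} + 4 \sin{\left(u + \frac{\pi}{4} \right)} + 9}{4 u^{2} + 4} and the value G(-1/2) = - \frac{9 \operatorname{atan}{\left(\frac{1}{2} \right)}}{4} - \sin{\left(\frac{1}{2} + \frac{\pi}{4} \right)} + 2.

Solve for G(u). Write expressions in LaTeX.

Any candidate G(u) must reproduce the stated G'(u) exactly.
A general antiderivative is - \cos{\left(u + \frac{\pi}{4} \right)} + \frac{9 \operatorname{atan}{\left(u \right)}}{4} + C.
The condition gives C = - \frac{9 \operatorname{atan}{\left(\frac{1}{2} \right)}}{4} - \sin{\left(\frac{1}{2} + \frac{\pi}{4} \right)} + 2 - (- \frac{9 \operatorname{atan}{\left(\frac{1}{2} \right)}}{4} - \sin{\left(\frac{1}{2} + \frac{\pi}{4} \right)}) = 2.
So G(u) = - \cos{\left(u + \frac{\pi}{4} \right)} + \frac{9 \operatorname{atan}{\left(u \right)}}{4} + 2.
Check: d/du[- \cos{\left(u + \frac{\pi}{4} \right)} + \frac{9 \operatorname{atan}{\left(u \right)}}{4} + 2] = \frac{4 u^{2} \sin{\left(u + \frac{\pi}{4} \right)} + 4 \sin{\left(u + \frac{\pi}{4} \right)} + 9}{4 u^{2} + 4} = G'(u).

G(u) = - \cos{\left(u + \frac{\pi}{4} \right)} + \frac{9 \operatorname{atan}{\left(u \right)}}{4} + 2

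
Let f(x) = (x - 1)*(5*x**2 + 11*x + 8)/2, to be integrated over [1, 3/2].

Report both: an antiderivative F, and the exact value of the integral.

Antiderivative: F(x) = 5*x**4/8 + x**3 - 3*x**2/4 - 4*x; value = 253/128

For F(x) to be correct the identity F'(x) - f(x) = 0 must hold.
F(x) = 5*x**4/8 + x**3 - 3*x**2/4 - 4*x is an antiderivative of f.
Check: d/dx[5*x**4/8 + x**3 - 3*x**2/4 - 4*x] = 5*x**3/2 + 3*x**2 - 3*x/2 - 4, which equals f(x).
F(3/2) = -147/128; F(1) = -25/8.
Integral = F(3/2) - F(1) = 253/128.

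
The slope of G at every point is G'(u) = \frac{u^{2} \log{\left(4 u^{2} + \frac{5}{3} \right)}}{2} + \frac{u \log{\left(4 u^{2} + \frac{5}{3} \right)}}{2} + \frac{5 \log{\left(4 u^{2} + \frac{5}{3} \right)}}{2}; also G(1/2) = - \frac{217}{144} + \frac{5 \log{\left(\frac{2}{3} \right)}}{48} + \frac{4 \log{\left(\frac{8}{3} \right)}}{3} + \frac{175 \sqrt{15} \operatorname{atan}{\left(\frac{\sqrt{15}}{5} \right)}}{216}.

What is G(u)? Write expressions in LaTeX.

G(u) = \frac{u^{3} \log{\left(4 u^{2} + \frac{5}{3} \right)}}{6} - \frac{u^{3}}{9} + \frac{u^{2} \log{\left(4 u^{2} + \frac{5}{3} \right)}}{4} - \frac{u^{2}}{4} + \frac{5 u \log{\left(4 u^{2} + \frac{5}{3} \right)}}{2} - \frac{175 u}{36} + \frac{5 \log{\left(u^{2} + \frac{5}{12} \right)}}{48} + \frac{175 \sqrt{15} \operatorname{atan}{\left(\frac{2 \sqrt{15} u}{5} \right)}}{216} + 1

Integrate term by term and add the pieces.
A general antiderivative is - \frac{u^{3}}{9} - \frac{u^{2}}{4} - \frac{175 u}{36} + \left(\frac{u^{3}}{6} + \frac{u^{2}}{4} + \frac{5 u}{2}\right) \log{\left(4 u^{2} + \frac{5}{3} \right)} + \frac{5 \log{\left(u^{2} + \frac{5}{12} \right)}}{48} + \frac{175 \sqrt{15} \operatorname{atan}{\left(\frac{2 \sqrt{15} u}{5} \right)}}{216} + C.
The condition gives C = - \frac{217}{144} + \frac{5 \log{\left(\frac{2}{3} \right)}}{48} + \frac{4 \log{\left(\frac{8}{3} \right)}}{3} + \frac{175 \sqrt{15} \operatorname{atan}{\left(\frac{\sqrt{15}}{5} \right)}}{216} - (- \frac{361}{144} + \frac{5 \log{\left(\frac{2}{3} \right)}}{48} + \frac{4 \log{\left(\frac{8}{3} \right)}}{3} + \frac{175 \sqrt{15} \operatorname{atan}{\left(\frac{\sqrt{15}}{5} \right)}}{216}) = 1.
So G(u) = \frac{u^{3} \log{\left(4 u^{2} + \frac{5}{3} \right)}}{6} - \frac{u^{3}}{9} + \frac{u^{2} \log{\left(4 u^{2} + \frac{5}{3} \right)}}{4} - \frac{u^{2}}{4} + \frac{5 u \log{\left(4 u^{2} + \frac{5}{3} \right)}}{2} - \frac{175 u}{36} + \frac{5 \log{\left(u^{2} + \frac{5}{12} \right)}}{48} + \frac{175 \sqrt{15} \operatorname{atan}{\left(\frac{2 \sqrt{15} u}{5} \right)}}{216} + 1.
Check: d/du[\frac{u^{3} \log{\left(4 u^{2} + \frac{5}{3} \right)}}{6} - \frac{u^{3}}{9} + \frac{u^{2} \log{\left(4 u^{2} + \frac{5}{3} \right)}}{4} - \frac{u^{2}}{4} + \frac{5 u \log{\left(4 u^{2} + \frac{5}{3} \right)}}{2} - \frac{175 u}{36} + \frac{5 \log{\left(u^{2} + \frac{5}{12} \right)}}{48} + \frac{175 \sqrt{15} \operatorname{atan}{\left(\frac{2 \sqrt{15} u}{5} \right)}}{216} + 1] = \frac{u^{2} \log{\left(4 u^{2} + \frac{5}{3} \right)}}{2} + \frac{u \log{\left(4 u^{2} + \frac{5}{3} \right)}}{2} + \frac{5 \log{\left(4 u^{2} + \frac{5}{3} \right)}}{2} = G'(u).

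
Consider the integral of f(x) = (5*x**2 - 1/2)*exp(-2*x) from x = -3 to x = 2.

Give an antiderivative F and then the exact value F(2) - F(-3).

f has the shape u'v + uv' for u = -5*x**2/2 - 5*x/2 - 1 and v = exp(-2*x) — it is the derivative of the product u*v.
F(x) = (-5*x**2 - 5*x - 2)*exp(-2*x)/2 is an antiderivative of f.
Check: d/dx[(-5*x**2 - 5*x - 2)*exp(-2*x)/2] = (10*x**2 - 1)*exp(-2*x)/2, which equals f(x).
F(2) = -16*exp(-4); F(-3) = -16*exp(6).
Integral = F(2) - F(-3) = -16*exp(-4) + 16*exp(6).

Antiderivative: F(x) = (-5*x**2 - 5*x - 2)*exp(-2*x)/2; value = -16*exp(-4) + 16*exp(6)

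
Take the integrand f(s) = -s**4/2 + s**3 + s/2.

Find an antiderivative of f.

An antiderivative is F(s) = -s**2*(2*s**3 - 5*s**2 - 5)/20.

The integrand splits into summands that can be handled one at a time.
Check: d/ds[-s**2*(2*s**3 - 5*s**2 - 5)/20] = -s**4/2 + s**3 + s/2 = f(s).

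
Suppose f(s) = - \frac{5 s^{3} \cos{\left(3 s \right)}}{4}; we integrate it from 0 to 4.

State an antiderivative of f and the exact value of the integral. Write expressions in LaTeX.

Whatever form F(s) takes, F'(s) = f(s) is non-negotiable.
F(s) = - \frac{5 s^{3} \sin{\left(3 s \right)}}{12} - \frac{5 s^{2} \cos{\left(3 s \right)}}{12} + \frac{5 s \sin{\left(3 s \right)}}{18} + \frac{5 \cos{\left(3 s \right)}}{54} is an antiderivative of f.
Check: d/ds[- \frac{5 s^{3} \sin{\left(3 s \right)}}{12} - \frac{5 s^{2} \cos{\left(3 s \right)}}{12} + \frac{5 s \sin{\left(3 s \right)}}{18} + \frac{5 \cos{\left(3 s \right)}}{54}] = - \frac{5 s^{3} \cos{\left(3 s \right)}}{4} = f(s).
F(4) = - \frac{355 \cos{\left(12 \right)}}{54} - \frac{230 \sin{\left(12 \right)}}{9}; F(0) = \frac{5}{54}.
Integral = F(4) - F(0) = - \frac{355 \cos{\left(12 \right)}}{54} - \frac{5}{54} - \frac{230 \sin{\left(12 \right)}}{9}.

Antiderivative: F(s) = - \frac{5 s^{3} \sin{\left(3 s \right)}}{12} - \frac{5 s^{2} \cos{\left(3 s \right)}}{12} + \frac{5 s \sin{\left(3 s \right)}}{18} + \frac{5 \cos{\left(3 s \right)}}{54}; value = - \frac{355 \cos{\left(12 \right)}}{54} - \frac{5}{54} - \frac{230 \sin{\left(12 \right)}}{9}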